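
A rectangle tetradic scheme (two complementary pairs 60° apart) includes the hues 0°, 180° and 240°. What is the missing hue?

A rectangular tetradic uses two complementary pairs 60° apart: offsets 0°, 60°, 180°, 240°.
Among {0°, 180°, 240°}, 0° and 180° are a 180° pair.
The remaining hue 240° needs its own complement: 240 + 180 = 420 → 420 − 360 = 60°

60°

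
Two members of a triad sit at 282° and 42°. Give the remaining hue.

A triad spaces three hues 120° apart.
The full set is {42°, 162°, 282°}.

162°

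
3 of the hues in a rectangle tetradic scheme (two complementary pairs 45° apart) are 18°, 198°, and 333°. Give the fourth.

153°

A rectangular tetradic uses two complementary pairs 45° apart: offsets 0°, 45°, 180°, 225°.
Among {18°, 198°, 333°}, 18° and 198° are a 180° pair.
The remaining hue 333° needs its own complement: 333 + 180 = 513 → 513 − 360 = 153°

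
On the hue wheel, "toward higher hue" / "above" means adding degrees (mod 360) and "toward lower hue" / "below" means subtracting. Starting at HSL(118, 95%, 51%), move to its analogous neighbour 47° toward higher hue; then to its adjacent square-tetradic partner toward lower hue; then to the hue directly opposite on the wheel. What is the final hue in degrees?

analog 47° ↑ +47°: 118 + 47 = 165°
square ↓ −90°: 165 − 90 = 75°
complement +180°: 75 + 180 = 255°

255°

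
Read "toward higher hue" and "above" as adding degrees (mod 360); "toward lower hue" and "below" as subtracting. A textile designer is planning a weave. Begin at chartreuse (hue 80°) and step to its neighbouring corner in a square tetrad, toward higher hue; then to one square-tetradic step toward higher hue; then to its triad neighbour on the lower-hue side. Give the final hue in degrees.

140°

square ↑ +90°: 80 + 90 = 170°
square ↑ +90°: 170 + 90 = 260°
triadic ↓ −120°: 260 − 120 = 140°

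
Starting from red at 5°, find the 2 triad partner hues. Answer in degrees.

A triad places three hues 120° apart.
5 + 120 = 125°
5 + 240 = 245°

125° and 245°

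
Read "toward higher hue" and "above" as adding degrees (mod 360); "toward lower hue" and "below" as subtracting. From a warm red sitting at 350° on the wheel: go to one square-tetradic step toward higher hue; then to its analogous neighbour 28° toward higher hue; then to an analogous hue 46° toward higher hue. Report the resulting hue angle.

350 + 90 = 440 → 440 − 360 = 80°   (square ↑)
80 + 28 = 108°   (analog 28° ↑)
108 + 46 = 154°   (analog 46° ↑)

154°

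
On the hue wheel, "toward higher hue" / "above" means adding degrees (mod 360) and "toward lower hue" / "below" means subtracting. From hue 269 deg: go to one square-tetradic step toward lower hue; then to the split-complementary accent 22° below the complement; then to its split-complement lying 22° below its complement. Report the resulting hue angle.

−90° (square ↓): 269 − 90 = 179°
+158° (split-comp 22° ↓): 179 + 158 = 337°
+158° (split-comp 22° ↓): 337 + 158 = 495 → 495 − 360 = 135°

135°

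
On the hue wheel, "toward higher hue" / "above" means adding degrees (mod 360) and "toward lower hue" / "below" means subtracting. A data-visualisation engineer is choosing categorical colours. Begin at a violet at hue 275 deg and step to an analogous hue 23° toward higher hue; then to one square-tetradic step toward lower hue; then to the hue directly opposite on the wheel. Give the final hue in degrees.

28°

275 + 23 = 298°   (analog 23° ↑)
298 − 90 = 208°   (square ↓)
208 + 180 = 388 → 388 − 360 = 28°   (complement)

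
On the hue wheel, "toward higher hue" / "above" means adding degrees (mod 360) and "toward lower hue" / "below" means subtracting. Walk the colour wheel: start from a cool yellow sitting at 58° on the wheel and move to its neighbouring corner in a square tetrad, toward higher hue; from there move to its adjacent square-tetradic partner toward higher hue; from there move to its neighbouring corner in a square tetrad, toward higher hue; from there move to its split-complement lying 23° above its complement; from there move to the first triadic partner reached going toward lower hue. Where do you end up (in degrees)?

51°

58 + 90 = 148°   (square ↑)
148 + 90 = 238°   (square ↑)
238 + 90 = 328°   (square ↑)
328 + 203 = 531 → 531 − 360 = 171°   (split-comp 23° ↑)
171 − 120 = 51°   (triadic ↓)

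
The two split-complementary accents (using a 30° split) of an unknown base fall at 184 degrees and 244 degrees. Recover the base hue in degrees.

The accents sit 30° either side of the complement, so the complement is their short-arc midpoint on the wheel.
Short-arc midpoint of 184° and 244°: 214°.
Base is 180° from the complement: 214 − 180 = 34°

34°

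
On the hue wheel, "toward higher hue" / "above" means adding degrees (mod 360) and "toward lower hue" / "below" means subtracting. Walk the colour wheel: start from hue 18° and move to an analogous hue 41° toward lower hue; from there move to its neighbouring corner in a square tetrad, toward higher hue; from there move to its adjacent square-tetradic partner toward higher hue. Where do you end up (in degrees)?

157°

analog 41° ↓ −41°: 18 − 41 = -23 → -23 + 360 = 337°
square ↑ +90°: 337 + 90 = 427 → 427 − 360 = 67°
square ↑ +90°: 67 + 90 = 157°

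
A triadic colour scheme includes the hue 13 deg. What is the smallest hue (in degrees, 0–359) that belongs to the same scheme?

A triad places three hues 120° apart.
The full set through 13° is {13°, 133°, 253°}.

13°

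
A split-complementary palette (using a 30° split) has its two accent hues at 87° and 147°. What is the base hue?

The accents sit 30° either side of the complement, so the complement is their short-arc midpoint on the wheel.
Short-arc midpoint of 87° and 147°: 117°.
Base is 180° from the complement: 117 − 180 = -63 → -63 + 360 = 297°

297°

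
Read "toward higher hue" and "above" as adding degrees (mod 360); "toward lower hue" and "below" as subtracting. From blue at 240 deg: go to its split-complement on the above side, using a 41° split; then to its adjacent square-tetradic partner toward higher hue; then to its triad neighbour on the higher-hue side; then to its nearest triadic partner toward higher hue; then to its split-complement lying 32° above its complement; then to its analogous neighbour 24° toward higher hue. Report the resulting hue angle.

307°

split-comp 41° ↑ +221°: 240 + 221 = 461 → 461 − 360 = 101°
square ↑ +90°: 101 + 90 = 191°
triadic ↑ +120°: 191 + 120 = 311°
triadic ↑ +120°: 311 + 120 = 431 → 431 − 360 = 71°
split-comp 32° ↑ +212°: 71 + 212 = 283°
analog 24° ↑ +24°: 283 + 24 = 307°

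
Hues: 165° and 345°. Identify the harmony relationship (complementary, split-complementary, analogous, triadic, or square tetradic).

complementary

Sort the hues: 165°, 345°.
Successive gaps around the wheel: 180°, 180°.
Two hues 180° apart are complementary.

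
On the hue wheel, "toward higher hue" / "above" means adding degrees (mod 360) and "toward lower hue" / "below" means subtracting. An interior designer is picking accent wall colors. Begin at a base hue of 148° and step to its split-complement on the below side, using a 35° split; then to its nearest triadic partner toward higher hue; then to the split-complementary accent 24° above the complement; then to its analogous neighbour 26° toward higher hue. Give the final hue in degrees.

148 + 145 = 293°   (split-comp 35° ↓)
293 + 120 = 413 → 413 − 360 = 53°   (triadic ↑)
53 + 204 = 257°   (split-comp 24° ↑)
257 + 26 = 283°   (analog 26° ↑)

283°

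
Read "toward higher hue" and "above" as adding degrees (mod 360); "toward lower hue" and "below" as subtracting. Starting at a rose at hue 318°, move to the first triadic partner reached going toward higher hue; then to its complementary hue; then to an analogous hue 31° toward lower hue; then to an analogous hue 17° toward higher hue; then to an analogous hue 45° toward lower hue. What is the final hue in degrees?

triadic ↑ +120°: 318 + 120 = 438 → 438 − 360 = 78°
complement +180°: 78 + 180 = 258°
analog 31° ↓ −31°: 258 − 31 = 227°
analog 17° ↑ +17°: 227 + 17 = 244°
analog 45° ↓ −45°: 244 − 45 = 199°

199°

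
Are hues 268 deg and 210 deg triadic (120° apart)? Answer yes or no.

Angular distance: |268 − 210| = 58 = 58°.
Triadic (120° apart) requires 120°.

no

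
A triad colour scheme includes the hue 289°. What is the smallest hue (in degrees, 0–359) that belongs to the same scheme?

A triad places three hues 120° apart.
The full set through 289° is {49°, 169°, 289°}.

49°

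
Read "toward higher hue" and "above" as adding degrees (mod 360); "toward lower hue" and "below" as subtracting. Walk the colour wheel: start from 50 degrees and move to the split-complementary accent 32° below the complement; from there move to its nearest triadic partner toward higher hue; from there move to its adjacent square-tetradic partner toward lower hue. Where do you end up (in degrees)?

50 + 148 = 198°   (split-comp 32° ↓)
198 + 120 = 318°   (triadic ↑)
318 − 90 = 228°   (square ↓)

228°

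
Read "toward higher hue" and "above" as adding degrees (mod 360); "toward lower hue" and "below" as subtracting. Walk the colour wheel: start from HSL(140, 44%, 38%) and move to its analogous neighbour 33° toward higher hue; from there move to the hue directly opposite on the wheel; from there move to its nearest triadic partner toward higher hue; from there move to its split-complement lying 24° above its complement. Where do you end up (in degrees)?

140 + 33 = 173°   (analog 33° ↑)
173 + 180 = 353°   (complement)
353 + 120 = 473 → 473 − 360 = 113°   (triadic ↑)
113 + 204 = 317°   (split-comp 24° ↑)

317°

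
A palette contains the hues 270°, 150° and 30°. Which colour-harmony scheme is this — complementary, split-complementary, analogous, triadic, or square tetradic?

triadic

Sort the hues: 30°, 150°, 270°.
Successive gaps around the wheel: 120°, 120°, 120°.
Three hues equally spaced 120° apart form a triad.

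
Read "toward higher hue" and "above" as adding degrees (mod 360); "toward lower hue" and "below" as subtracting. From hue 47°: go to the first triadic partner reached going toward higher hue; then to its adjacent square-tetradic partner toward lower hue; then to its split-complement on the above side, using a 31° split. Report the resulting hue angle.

47 + 120 = 167°   (triadic ↑)
167 − 90 = 77°   (square ↓)
77 + 211 = 288°   (split-comp 31° ↑)

288°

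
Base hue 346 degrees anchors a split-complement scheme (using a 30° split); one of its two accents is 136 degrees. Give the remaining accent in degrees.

Split-complementary hues sit 30° either side of the complement.
Complement of the base 346°: 346 + 180 = 526 → 526 − 360 = 166°
The given accent 136° is 30° one side of 166°; the other accent sits 30° the other side: 166 + 30 = 196°

196°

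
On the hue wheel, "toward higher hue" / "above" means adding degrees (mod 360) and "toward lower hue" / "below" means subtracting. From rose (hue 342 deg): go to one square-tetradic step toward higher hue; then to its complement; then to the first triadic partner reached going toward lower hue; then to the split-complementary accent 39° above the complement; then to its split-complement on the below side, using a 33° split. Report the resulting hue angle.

342 + 90 = 432 → 432 − 360 = 72°   (square ↑)
72 + 180 = 252°   (complement)
252 − 120 = 132°   (triadic ↓)
132 + 219 = 351°   (split-comp 39° ↑)
351 + 147 = 498 → 498 − 360 = 138°   (split-comp 33° ↓)

138°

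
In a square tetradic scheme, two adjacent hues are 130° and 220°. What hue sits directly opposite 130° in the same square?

A square tetradic scheme places four hues 90° apart; opposite corners are 180° apart.
130 + 180 = 310°

310°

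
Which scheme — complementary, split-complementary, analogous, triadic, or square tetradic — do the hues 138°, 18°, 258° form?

triadic

Sort the hues: 18°, 138°, 258°.
Successive gaps around the wheel: 120°, 120°, 120°.
Three hues equally spaced 120° apart form a triad.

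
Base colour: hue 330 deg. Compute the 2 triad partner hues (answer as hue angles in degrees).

90° and 210°

330 + 120 = 450 → 450 − 360 = 90°
330 + 240 = 570 → 570 − 360 = 210°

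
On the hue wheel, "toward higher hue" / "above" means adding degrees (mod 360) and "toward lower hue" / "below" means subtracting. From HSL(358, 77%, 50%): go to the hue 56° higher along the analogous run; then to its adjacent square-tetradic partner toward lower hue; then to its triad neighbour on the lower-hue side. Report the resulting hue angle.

204°

+56° (analog 56° ↑): 358 + 56 = 414 → 414 − 360 = 54°
−90° (square ↓): 54 − 90 = -36 → -36 + 360 = 324°
−120° (triadic ↓): 324 − 120 = 204°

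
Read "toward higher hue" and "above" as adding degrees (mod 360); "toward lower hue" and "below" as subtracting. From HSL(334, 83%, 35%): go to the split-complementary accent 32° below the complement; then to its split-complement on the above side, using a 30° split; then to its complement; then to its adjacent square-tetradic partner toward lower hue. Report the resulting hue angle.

62°

334 + 148 = 482 → 482 − 360 = 122°   (split-comp 32° ↓)
122 + 210 = 332°   (split-comp 30° ↑)
332 + 180 = 512 → 512 − 360 = 152°   (complement)
152 − 90 = 62°   (square ↓)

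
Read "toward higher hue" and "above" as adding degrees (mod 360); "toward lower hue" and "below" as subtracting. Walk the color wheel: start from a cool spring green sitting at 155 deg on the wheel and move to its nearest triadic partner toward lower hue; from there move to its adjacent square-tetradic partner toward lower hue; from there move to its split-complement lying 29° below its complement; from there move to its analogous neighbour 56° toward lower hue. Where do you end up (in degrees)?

155 − 120 = 35°   (triadic ↓)
35 − 90 = -55 → -55 + 360 = 305°   (square ↓)
305 + 151 = 456 → 456 − 360 = 96°   (split-comp 29° ↓)
96 − 56 = 40°   (analog 56° ↓)

40°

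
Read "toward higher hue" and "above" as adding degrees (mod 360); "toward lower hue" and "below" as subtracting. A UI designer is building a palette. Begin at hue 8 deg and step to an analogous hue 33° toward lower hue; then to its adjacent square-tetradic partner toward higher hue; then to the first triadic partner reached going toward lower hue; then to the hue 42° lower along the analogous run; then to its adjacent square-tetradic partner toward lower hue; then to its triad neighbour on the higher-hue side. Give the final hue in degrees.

−33° (analog 33° ↓): 8 − 33 = -25 → -25 + 360 = 335°
+90° (square ↑): 335 + 90 = 425 → 425 − 360 = 65°
−120° (triadic ↓): 65 − 120 = -55 → -55 + 360 = 305°
−42° (analog 42° ↓): 305 − 42 = 263°
−90° (square ↓): 263 − 90 = 173°
+120° (triadic ↑): 173 + 120 = 293°

293°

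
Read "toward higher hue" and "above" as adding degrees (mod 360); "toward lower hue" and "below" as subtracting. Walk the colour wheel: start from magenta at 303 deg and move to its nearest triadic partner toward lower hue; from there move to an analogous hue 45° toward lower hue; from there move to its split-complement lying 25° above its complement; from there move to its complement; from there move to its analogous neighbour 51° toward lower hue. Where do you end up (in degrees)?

112°

−120° (triadic ↓): 303 − 120 = 183°
−45° (analog 45° ↓): 183 − 45 = 138°
+205° (split-comp 25° ↑): 138 + 205 = 343°
+180° (complement): 343 + 180 = 523 → 523 − 360 = 163°
−51° (analog 51° ↓): 163 − 51 = 112°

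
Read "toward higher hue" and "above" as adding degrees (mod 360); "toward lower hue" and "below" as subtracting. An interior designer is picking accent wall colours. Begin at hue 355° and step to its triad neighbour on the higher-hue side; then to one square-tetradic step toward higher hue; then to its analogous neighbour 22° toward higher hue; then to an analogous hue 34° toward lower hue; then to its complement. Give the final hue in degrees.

13°

+120° (triadic ↑): 355 + 120 = 475 → 475 − 360 = 115°
+90° (square ↑): 115 + 90 = 205°
+22° (analog 22° ↑): 205 + 22 = 227°
−34° (analog 34° ↓): 227 − 34 = 193°
+180° (complement): 193 + 180 = 373 → 373 − 360 = 13°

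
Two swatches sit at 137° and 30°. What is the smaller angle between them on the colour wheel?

107°

|137 − 30| = 107.
107 ≤ 180, so the shorter arc is 107°.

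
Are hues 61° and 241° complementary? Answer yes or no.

Angular distance: |61 − 241| = 180 = 180°.
Complementary requires 180°.

yes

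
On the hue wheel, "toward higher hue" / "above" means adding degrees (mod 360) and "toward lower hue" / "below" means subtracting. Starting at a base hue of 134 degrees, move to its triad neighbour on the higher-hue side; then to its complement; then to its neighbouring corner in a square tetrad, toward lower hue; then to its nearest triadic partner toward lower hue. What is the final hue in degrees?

224°

134 + 120 = 254°   (triadic ↑)
254 + 180 = 434 → 434 − 360 = 74°   (complement)
74 − 90 = -16 → -16 + 360 = 344°   (square ↓)
344 − 120 = 224°   (triadic ↓)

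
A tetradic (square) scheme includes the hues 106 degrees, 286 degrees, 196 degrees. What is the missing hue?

16°

A square tetradic scheme places four hues every 90°.
The full set through 106° is {16°, 106°, 196°, 286°}.
Given {106°, 196°, 286°}, the missing hue is 16°.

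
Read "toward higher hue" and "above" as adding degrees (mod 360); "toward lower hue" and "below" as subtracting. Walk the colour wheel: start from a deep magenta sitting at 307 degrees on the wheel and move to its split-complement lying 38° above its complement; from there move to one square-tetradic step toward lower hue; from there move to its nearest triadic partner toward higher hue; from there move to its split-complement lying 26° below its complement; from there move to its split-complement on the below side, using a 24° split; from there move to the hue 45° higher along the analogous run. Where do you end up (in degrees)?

+218° (split-comp 38° ↑): 307 + 218 = 525 → 525 − 360 = 165°
−90° (square ↓): 165 − 90 = 75°
+120° (triadic ↑): 75 + 120 = 195°
+154° (split-comp 26° ↓): 195 + 154 = 349°
+156° (split-comp 24° ↓): 349 + 156 = 505 → 505 − 360 = 145°
+45° (analog 45° ↑): 145 + 45 = 190°

190°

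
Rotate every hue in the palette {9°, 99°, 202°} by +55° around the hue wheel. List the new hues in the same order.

64°, 154°, 257°

9 + 55 = 64°
99 + 55 = 154°
202 + 55 = 257°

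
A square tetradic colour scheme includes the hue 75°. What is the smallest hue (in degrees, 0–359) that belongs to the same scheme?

75°

A square tetradic scheme places four hues every 90°.
The full set through 75° is {75°, 165°, 255°, 345°}.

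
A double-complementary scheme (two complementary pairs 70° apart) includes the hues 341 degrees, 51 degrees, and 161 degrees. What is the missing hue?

A rectangular tetradic uses two complementary pairs 70° apart: offsets 0°, 70°, 180°, 250°.
Among {51°, 161°, 341°}, 161° and 341° are a 180° pair.
The remaining hue 51° needs its own complement: 51 + 180 = 231°

231°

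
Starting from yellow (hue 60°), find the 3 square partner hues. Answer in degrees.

150°, 240°, 330°

60 + 90 = 150°
60 + 180 = 240°
60 + 270 = 330°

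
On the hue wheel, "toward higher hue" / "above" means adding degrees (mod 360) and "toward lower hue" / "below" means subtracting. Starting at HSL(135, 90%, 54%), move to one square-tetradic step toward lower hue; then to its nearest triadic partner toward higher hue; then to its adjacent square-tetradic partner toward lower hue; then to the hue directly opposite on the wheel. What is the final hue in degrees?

255°

135 − 90 = 45°   (square ↓)
45 + 120 = 165°   (triadic ↑)
165 − 90 = 75°   (square ↓)
75 + 180 = 255°   (complement)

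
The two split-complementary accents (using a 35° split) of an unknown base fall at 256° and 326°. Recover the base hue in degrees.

111°

The accents sit 35° either side of the complement, so the complement is their short-arc midpoint on the wheel.
Short-arc midpoint of 256° and 326°: 291°.
Base is 180° from the complement: 291 − 180 = 111°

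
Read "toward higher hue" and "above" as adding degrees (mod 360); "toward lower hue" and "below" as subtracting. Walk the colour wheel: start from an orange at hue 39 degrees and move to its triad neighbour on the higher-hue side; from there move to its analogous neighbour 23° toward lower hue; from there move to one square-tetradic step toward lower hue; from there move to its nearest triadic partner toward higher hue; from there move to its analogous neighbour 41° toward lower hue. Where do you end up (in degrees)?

125°

+120° (triadic ↑): 39 + 120 = 159°
−23° (analog 23° ↓): 159 − 23 = 136°
−90° (square ↓): 136 − 90 = 46°
+120° (triadic ↑): 46 + 120 = 166°
−41° (analog 41° ↓): 166 − 41 = 125°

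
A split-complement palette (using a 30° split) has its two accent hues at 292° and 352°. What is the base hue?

142°

The accents sit 30° either side of the complement, so the complement is their short-arc midpoint on the wheel.
Short-arc midpoint of 292° and 352°: 322°.
Base is 180° from the complement: 322 − 180 = 142°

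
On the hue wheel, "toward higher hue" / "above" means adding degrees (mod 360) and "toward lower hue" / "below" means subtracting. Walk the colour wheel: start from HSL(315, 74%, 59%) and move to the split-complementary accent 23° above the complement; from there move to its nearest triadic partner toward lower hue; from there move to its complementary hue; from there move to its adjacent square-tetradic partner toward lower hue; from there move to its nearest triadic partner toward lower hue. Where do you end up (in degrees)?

8°

315 + 203 = 518 → 518 − 360 = 158°   (split-comp 23° ↑)
158 − 120 = 38°   (triadic ↓)
38 + 180 = 218°   (complement)
218 − 90 = 128°   (square ↓)
128 − 120 = 8°   (triadic ↓)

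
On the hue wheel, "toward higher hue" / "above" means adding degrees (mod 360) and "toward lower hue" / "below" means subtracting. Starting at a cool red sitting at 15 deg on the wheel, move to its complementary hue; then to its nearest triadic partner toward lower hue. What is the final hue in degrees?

75°

complement +180°: 15 + 180 = 195°
triadic ↓ −120°: 195 − 120 = 75°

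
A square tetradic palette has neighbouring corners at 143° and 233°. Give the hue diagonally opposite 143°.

A square tetradic scheme places four hues 90° apart; opposite corners are 180° apart.
143 + 180 = 323°

323°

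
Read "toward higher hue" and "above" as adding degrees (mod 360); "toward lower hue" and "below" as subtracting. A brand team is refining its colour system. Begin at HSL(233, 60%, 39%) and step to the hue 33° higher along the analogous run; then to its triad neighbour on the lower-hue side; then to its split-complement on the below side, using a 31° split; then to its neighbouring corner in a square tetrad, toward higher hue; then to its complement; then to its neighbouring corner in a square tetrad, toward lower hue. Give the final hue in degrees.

233 + 33 = 266°   (analog 33° ↑)
266 − 120 = 146°   (triadic ↓)
146 + 149 = 295°   (split-comp 31° ↓)
295 + 90 = 385 → 385 − 360 = 25°   (square ↑)
25 + 180 = 205°   (complement)
205 − 90 = 115°   (square ↓)

115°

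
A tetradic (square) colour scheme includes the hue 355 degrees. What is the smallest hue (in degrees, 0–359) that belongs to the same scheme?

A square tetradic scheme places four hues every 90°.
The full set through 355° is {85°, 175°, 265°, 355°}.

85°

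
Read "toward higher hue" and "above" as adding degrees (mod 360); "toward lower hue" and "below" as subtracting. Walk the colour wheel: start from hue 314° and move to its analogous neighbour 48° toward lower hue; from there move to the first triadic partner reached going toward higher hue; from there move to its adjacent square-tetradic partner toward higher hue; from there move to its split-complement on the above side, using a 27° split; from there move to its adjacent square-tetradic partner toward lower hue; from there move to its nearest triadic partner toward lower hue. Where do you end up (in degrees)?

113°

−48° (analog 48° ↓): 314 − 48 = 266°
+120° (triadic ↑): 266 + 120 = 386 → 386 − 360 = 26°
+90° (square ↑): 26 + 90 = 116°
+207° (split-comp 27° ↑): 116 + 207 = 323°
−90° (square ↓): 323 − 90 = 233°
−120° (triadic ↓): 233 − 120 = 113°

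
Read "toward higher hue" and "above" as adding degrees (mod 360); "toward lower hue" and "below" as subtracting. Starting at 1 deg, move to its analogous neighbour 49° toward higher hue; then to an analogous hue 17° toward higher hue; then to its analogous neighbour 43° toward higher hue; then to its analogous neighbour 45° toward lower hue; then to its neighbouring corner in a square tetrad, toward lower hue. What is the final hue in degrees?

335°

+49° (analog 49° ↑): 1 + 49 = 50°
+17° (analog 17° ↑): 50 + 17 = 67°
+43° (analog 43° ↑): 67 + 43 = 110°
−45° (analog 45° ↓): 110 − 45 = 65°
−90° (square ↓): 65 − 90 = -25 → -25 + 360 = 335°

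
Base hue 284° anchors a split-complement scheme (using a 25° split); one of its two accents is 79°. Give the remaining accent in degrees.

129°

Split-complementary hues sit 25° either side of the complement.
Complement of the base 284°: 284 + 180 = 464 → 464 − 360 = 104°
The given accent 79° is 25° one side of 104°; the other accent sits 25° the other side: 104 + 25 = 129°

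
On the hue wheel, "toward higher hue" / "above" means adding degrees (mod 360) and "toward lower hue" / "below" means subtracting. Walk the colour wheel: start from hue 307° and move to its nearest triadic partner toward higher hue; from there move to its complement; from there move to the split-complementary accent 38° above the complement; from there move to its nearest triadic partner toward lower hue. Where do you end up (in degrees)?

+120° (triadic ↑): 307 + 120 = 427 → 427 − 360 = 67°
+180° (complement): 67 + 180 = 247°
+218° (split-comp 38° ↑): 247 + 218 = 465 → 465 − 360 = 105°
−120° (triadic ↓): 105 − 120 = -15 → -15 + 360 = 345°

345°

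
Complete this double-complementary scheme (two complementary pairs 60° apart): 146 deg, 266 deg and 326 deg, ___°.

A rectangular tetradic uses two complementary pairs 60° apart: offsets 0°, 60°, 180°, 240°.
Among {146°, 266°, 326°}, 146° and 326° are a 180° pair.
The remaining hue 266° needs its own complement: 266 + 180 = 446 → 446 − 360 = 86°

86°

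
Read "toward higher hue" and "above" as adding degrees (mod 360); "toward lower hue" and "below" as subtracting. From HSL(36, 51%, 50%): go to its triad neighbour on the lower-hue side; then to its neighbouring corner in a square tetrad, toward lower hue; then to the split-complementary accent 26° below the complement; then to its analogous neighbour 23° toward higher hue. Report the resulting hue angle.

−120° (triadic ↓): 36 − 120 = -84 → -84 + 360 = 276°
−90° (square ↓): 276 − 90 = 186°
+154° (split-comp 26° ↓): 186 + 154 = 340°
+23° (analog 23° ↑): 340 + 23 = 363 → 363 − 360 = 3°

3°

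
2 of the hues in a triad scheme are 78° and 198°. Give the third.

A triad places three hues 120° apart.
The full set through 78° is {78°, 198°, 318°}.
Given {78°, 198°}, the missing hue is 318°.

318°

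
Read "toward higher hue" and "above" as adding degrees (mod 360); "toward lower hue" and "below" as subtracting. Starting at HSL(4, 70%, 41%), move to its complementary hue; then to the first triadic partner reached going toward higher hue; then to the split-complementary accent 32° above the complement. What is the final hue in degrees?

156°

4 + 180 = 184°   (complement)
184 + 120 = 304°   (triadic ↑)
304 + 212 = 516 → 516 − 360 = 156°   (split-comp 32° ↑)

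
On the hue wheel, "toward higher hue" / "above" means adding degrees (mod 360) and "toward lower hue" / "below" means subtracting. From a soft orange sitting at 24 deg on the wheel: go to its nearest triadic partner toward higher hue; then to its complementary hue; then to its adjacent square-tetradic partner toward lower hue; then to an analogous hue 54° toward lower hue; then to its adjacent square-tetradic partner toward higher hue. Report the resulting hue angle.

triadic ↑ +120°: 24 + 120 = 144°
complement +180°: 144 + 180 = 324°
square ↓ −90°: 324 − 90 = 234°
analog 54° ↓ −54°: 234 − 54 = 180°
square ↑ +90°: 180 + 90 = 270°

270°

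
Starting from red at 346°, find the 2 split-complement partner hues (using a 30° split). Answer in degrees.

Split-complementary hues sit 30° either side of the complement.
Complement of 346°: 346 + 180 = 526 → 526 − 360 = 166°
166 − 30 = 136°
166 + 30 = 196°

136° and 196°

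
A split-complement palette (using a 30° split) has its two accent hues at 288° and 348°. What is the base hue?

The accents sit 30° either side of the complement, so the complement is their short-arc midpoint on the wheel.
Short-arc midpoint of 288° and 348°: 318°.
Base is 180° from the complement: 318 − 180 = 138°

138°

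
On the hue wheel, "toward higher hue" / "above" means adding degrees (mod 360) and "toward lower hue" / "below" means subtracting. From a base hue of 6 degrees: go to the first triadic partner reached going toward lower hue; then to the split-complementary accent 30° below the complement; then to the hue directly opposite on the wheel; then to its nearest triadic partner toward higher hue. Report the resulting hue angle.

336°

−120° (triadic ↓): 6 − 120 = -114 → -114 + 360 = 246°
+150° (split-comp 30° ↓): 246 + 150 = 396 → 396 − 360 = 36°
+180° (complement): 36 + 180 = 216°
+120° (triadic ↑): 216 + 120 = 336°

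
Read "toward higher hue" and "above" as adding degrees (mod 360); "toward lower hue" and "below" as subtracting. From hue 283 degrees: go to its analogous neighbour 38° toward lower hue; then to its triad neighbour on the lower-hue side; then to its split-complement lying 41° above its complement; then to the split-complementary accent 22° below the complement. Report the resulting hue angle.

−38° (analog 38° ↓): 283 − 38 = 245°
−120° (triadic ↓): 245 − 120 = 125°
+221° (split-comp 41° ↑): 125 + 221 = 346°
+158° (split-comp 22° ↓): 346 + 158 = 504 → 504 − 360 = 144°

144°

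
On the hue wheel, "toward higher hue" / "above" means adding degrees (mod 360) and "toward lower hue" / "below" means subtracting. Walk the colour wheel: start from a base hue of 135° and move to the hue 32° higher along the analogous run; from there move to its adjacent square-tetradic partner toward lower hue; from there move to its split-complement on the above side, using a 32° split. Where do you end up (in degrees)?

289°

135 + 32 = 167°   (analog 32° ↑)
167 − 90 = 77°   (square ↓)
77 + 212 = 289°   (split-comp 32° ↑)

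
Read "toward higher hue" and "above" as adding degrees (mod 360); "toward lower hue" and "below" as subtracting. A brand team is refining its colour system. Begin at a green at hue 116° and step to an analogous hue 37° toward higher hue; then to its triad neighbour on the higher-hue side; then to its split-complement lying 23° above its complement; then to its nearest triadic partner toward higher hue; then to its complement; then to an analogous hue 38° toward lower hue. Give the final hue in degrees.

+37° (analog 37° ↑): 116 + 37 = 153°
+120° (triadic ↑): 153 + 120 = 273°
+203° (split-comp 23° ↑): 273 + 203 = 476 → 476 − 360 = 116°
+120° (triadic ↑): 116 + 120 = 236°
+180° (complement): 236 + 180 = 416 → 416 − 360 = 56°
−38° (analog 38° ↓): 56 − 38 = 18°

18°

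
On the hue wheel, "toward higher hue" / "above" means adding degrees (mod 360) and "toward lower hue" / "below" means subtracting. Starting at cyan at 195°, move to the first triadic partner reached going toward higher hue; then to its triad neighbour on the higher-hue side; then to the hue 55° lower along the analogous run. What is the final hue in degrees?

triadic ↑ +120°: 195 + 120 = 315°
triadic ↑ +120°: 315 + 120 = 435 → 435 − 360 = 75°
analog 55° ↓ −55°: 75 − 55 = 20°

20°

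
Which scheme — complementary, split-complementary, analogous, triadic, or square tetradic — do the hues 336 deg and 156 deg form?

Sort the hues: 156°, 336°.
Successive gaps around the wheel: 180°, 180°.
Two hues 180° apart are complementary.

complementary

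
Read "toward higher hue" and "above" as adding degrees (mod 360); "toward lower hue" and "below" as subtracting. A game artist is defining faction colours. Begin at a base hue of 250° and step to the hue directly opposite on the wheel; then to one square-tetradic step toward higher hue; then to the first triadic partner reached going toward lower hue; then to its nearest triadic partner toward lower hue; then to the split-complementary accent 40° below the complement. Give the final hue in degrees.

250 + 180 = 430 → 430 − 360 = 70°   (complement)
70 + 90 = 160°   (square ↑)
160 − 120 = 40°   (triadic ↓)
40 − 120 = -80 → -80 + 360 = 280°   (triadic ↓)
280 + 140 = 420 → 420 − 360 = 60°   (split-comp 40° ↓)

60°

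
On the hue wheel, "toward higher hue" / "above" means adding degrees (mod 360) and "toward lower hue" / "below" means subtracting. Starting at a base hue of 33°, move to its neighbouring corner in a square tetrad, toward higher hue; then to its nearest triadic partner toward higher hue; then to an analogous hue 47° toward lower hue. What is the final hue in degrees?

196°

33 + 90 = 123°   (square ↑)
123 + 120 = 243°   (triadic ↑)
243 − 47 = 196°   (analog 47° ↓)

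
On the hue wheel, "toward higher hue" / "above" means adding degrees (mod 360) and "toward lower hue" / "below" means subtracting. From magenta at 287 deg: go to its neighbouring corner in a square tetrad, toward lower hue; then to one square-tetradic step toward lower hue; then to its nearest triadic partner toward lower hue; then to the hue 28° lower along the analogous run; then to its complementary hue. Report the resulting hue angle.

139°

−90° (square ↓): 287 − 90 = 197°
−90° (square ↓): 197 − 90 = 107°
−120° (triadic ↓): 107 − 120 = -13 → -13 + 360 = 347°
−28° (analog 28° ↓): 347 − 28 = 319°
+180° (complement): 319 + 180 = 499 → 499 − 360 = 139°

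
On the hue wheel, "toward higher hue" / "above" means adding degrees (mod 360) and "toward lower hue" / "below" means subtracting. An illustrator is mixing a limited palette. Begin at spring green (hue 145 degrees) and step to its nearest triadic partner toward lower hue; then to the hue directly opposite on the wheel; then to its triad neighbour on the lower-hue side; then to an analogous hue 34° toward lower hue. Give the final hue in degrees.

triadic ↓ −120°: 145 − 120 = 25°
complement +180°: 25 + 180 = 205°
triadic ↓ −120°: 205 − 120 = 85°
analog 34° ↓ −34°: 85 − 34 = 51°

51°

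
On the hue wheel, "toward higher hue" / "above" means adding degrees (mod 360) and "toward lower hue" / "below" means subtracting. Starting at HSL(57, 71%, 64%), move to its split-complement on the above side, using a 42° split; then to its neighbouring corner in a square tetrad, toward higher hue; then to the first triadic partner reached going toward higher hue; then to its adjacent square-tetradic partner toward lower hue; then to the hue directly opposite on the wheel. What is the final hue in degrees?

219°

57 + 222 = 279°   (split-comp 42° ↑)
279 + 90 = 369 → 369 − 360 = 9°   (square ↑)
9 + 120 = 129°   (triadic ↑)
129 − 90 = 39°   (square ↓)
39 + 180 = 219°   (complement)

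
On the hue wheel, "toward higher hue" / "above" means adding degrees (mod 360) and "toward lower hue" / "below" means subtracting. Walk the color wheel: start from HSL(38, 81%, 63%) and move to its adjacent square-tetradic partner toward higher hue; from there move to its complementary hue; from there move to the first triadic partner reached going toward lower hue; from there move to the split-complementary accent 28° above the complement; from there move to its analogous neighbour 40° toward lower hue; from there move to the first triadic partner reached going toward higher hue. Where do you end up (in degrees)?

116°

38 + 90 = 128°   (square ↑)
128 + 180 = 308°   (complement)
308 − 120 = 188°   (triadic ↓)
188 + 208 = 396 → 396 − 360 = 36°   (split-comp 28° ↑)
36 − 40 = -4 → -4 + 360 = 356°   (analog 40° ↓)
356 + 120 = 476 → 476 − 360 = 116°   (triadic ↑)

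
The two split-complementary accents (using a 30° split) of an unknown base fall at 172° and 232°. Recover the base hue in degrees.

The accents sit 30° either side of the complement, so the complement is their short-arc midpoint on the wheel.
Short-arc midpoint of 172° and 232°: 202°.
Base is 180° from the complement: 202 − 180 = 22°

22°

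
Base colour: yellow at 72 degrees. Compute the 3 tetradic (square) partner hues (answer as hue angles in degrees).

A square tetradic scheme places four hues every 90°.
72 + 90 = 162°
72 + 180 = 252°
72 + 270 = 342°

162°, 252°, 342°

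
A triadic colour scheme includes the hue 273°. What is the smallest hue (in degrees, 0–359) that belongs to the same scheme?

33°

A triad places three hues 120° apart.
The full set through 273° is {33°, 153°, 273°}.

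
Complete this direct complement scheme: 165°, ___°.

The complement sits 180° across the wheel.
The full set through 165° is {165°, 345°}.
Given {165°}, the missing hue is 345°.

345°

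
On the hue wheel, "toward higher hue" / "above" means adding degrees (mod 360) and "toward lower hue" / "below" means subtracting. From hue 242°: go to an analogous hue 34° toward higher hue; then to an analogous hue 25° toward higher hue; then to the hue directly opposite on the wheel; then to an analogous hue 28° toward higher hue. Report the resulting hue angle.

149°

242 + 34 = 276°   (analog 34° ↑)
276 + 25 = 301°   (analog 25° ↑)
301 + 180 = 481 → 481 − 360 = 121°   (complement)
121 + 28 = 149°   (analog 28° ↑)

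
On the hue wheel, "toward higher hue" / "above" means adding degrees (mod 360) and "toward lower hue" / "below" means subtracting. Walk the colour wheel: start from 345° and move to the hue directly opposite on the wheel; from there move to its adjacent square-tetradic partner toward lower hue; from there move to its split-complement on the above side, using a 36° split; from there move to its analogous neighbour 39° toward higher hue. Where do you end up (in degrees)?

345 + 180 = 525 → 525 − 360 = 165°   (complement)
165 − 90 = 75°   (square ↓)
75 + 216 = 291°   (split-comp 36° ↑)
291 + 39 = 330°   (analog 39° ↑)

330°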